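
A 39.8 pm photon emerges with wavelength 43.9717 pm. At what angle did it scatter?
136.00°

First find the wavelength shift:
Δλ = λ' - λ = 43.9717 - 39.8 = 4.1717 pm

Using Δλ = λ_C(1 - cos θ), with λ_C = h/(m_e·c) ≈ 2.42631024 pm:
cos θ = 1 - Δλ/λ_C
cos θ = 1 - 4.1717/2.42631024
cos θ = -0.719360

θ = arccos(-0.719360)
θ = 136.00°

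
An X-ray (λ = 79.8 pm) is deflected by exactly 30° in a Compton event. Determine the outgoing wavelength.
80.1251 pm

Using the Compton formula: λ' = λ + λ_C(1 − cos θ)

For θ = 30°, cos θ = √3/2 (exact) ≈ 0.8660, so:
1 − cos 30° = 1 − (√3/2) ≈ 0.1340

Δλ = λ_C × 0.1340 = 2.4263 × 0.1340 = 0.3251 pm

λ' = 79.8 + 0.3251 = 80.1251 pm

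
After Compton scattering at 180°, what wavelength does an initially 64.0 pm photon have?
68.8526 pm

Using the Compton formula: λ' = λ + λ_C(1 − cos θ)

For θ = 180°, cos θ = -1 (exact) = -1.0000, so:
1 − cos 180° = 1 − (-1) = 2.0000

Δλ = λ_C × 2.0000 = 2.4263 × 2.0000 = 4.8526 pm

λ' = 64.0 + 4.8526 = 68.8526 pm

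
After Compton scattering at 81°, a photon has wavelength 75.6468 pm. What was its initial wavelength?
73.6000 pm

From λ' = λ + Δλ, we have λ = λ' - Δλ

First calculate the Compton shift:
Δλ = λ_C(1 - cos θ)
Δλ = 2.4263 × (1 - cos(81°))
Δλ = 2.4263 × 0.8436
Δλ = 2.0468 pm

Initial wavelength:
λ = λ' - Δλ
λ = 75.6468 - 2.0468
λ = 73.6000 pm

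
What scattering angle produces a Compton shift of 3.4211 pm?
114.20°

From the Compton formula Δλ = λ_C(1 - cos θ), we can solve for θ:

cos θ = 1 - Δλ/λ_C

Given:
- Δλ = 3.4211 pm
- λ_C = h/(m_e·c) ≈ 2.42631024 pm

cos θ = 1 - 3.4211/2.42631024
cos θ = 1 - 1.410001
cos θ = -0.410001

θ = arccos(-0.410001)
θ = 114.20°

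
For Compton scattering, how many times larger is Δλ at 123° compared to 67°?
123° produces the larger shift by a factor of 2.535

Calculate both shifts using Δλ = λ_C(1 - cos θ):

For θ₁ = 67°:
Δλ₁ = 2.4263 × (1 - cos(67°))
Δλ₁ = 2.4263 × 0.6093
Δλ₁ = 1.4783 pm

For θ₂ = 123°:
Δλ₂ = 2.4263 × (1 - cos(123°))
Δλ₂ = 2.4263 × 1.5446
Δλ₂ = 3.7478 pm

The 123° angle produces the larger shift.
Ratio: 3.7478/1.4783 = 2.535

(Intermediate values are shown rounded; full precision is carried through to the final answer.)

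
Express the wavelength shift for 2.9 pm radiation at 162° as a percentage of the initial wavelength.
163.2368%

Calculate the Compton shift:
Δλ = λ_C(1 - cos(162°))
Δλ = 2.4263 × (1 - cos(162°))
Δλ = 2.4263 × 1.9511
Δλ = 4.7339 pm

Percentage change:
(Δλ/λ₀) × 100 = (4.7339/2.9) × 100
= 163.2368%

(Intermediate values are shown rounded; full precision is carried through to the final answer.)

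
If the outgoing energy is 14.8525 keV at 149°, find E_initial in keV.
15.7000 keV

Convert final energy to wavelength (hc ≈ 1239.842 keV·pm):
λ' = hc/E' = 1239.842 / 14.8525 = 83.4770 pm

Calculate the Compton shift:
Δλ = λ_C(1 - cos(149°))
Δλ = 2.4263 × (1 - cos(149°))
Δλ = 4.5061 pm

Initial wavelength:
λ = λ' - Δλ = 83.4770 - 4.5061 = 78.9709 pm

Initial energy:
E = hc/λ = 1239.842 / 78.9709 = 15.7000 keV

(Intermediate values are shown rounded; full precision is carried through to the final answer.)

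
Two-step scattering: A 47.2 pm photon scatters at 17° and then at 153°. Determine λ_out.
51.8942 pm

Apply Compton shift twice:

First scattering at θ₁ = 17°:
Δλ₁ = λ_C(1 - cos(17°))
Δλ₁ = 2.4263 × 0.0437
Δλ₁ = 0.1060 pm

After first scattering:
λ₁ = 47.2 + 0.1060 = 47.3060 pm

Second scattering at θ₂ = 153°:
Δλ₂ = λ_C(1 - cos(153°))
Δλ₂ = 2.4263 × 1.8910
Δλ₂ = 4.5882 pm

Final wavelength:
λ₂ = 47.3060 + 4.5882 = 51.8942 pm

Total shift: Δλ_total = 0.1060 + 4.5882 = 4.6942 pm

(Intermediate values are shown rounded; full precision is carried through to the final answer.)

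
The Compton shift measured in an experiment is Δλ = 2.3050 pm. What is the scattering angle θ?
87.13°

From the Compton formula Δλ = λ_C(1 - cos θ), we can solve for θ:

cos θ = 1 - Δλ/λ_C

Given:
- Δλ = 2.3050 pm
- λ_C = h/(m_e·c) ≈ 2.42631024 pm

cos θ = 1 - 2.3050/2.42631024
cos θ = 1 - 0.950002
cos θ = 0.049998

θ = arccos(0.049998)
θ = 87.13°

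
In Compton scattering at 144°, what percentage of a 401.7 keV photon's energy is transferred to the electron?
0.5871 (or 58.71%)

Calculate initial and final photon energies:

Initial: E₀ = 401.7 keV → λ₀ = 3.0865 pm
Compton shift: Δλ = 4.3892 pm
Final wavelength: λ' = 7.4757 pm
Final energy: E' = 165.8491 keV

Fractional energy loss:
(E₀ - E')/E₀ = (401.7000 - 165.8491)/401.7000
= 235.8509/401.7000
= 0.5871
= 58.71%

(Intermediate values are shown rounded; full precision is carried through to the final answer.)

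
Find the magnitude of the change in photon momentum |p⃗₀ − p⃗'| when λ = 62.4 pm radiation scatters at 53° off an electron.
9.4050e-24 kg·m/s

Photon momentum magnitude is p = h/λ.

Initial momentum:
p₀ = h/λ = 6.6261e-34/6.2400e-11 = 1.0619e-23 kg·m/s

After scattering:
λ' = λ + Δλ = 62.4 + 0.9661 = 63.3661 pm
p' = h/λ' = 6.6261e-34/6.3366e-11 = 1.0457e-23 kg·m/s

Momentum is a vector; the scattered photon's direction makes angle θ = 53° with the incident direction. The magnitude of the vector change Δp⃗ = p⃗₀ − p⃗' is found from the law of cosines:
|Δp⃗|² = p₀² + p'² − 2p₀p'cos θ
|Δp⃗|² = (1.0619e-23)² + (1.0457e-23)² − 2·1.0619e-23·1.0457e-23·cos(53°)
|Δp⃗| = 9.4050e-24 kg·m/s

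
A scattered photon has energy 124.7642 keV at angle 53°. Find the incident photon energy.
138.2000 keV

Convert final energy to wavelength (hc ≈ 1239.842 keV·pm):
λ' = hc/E' = 1239.842 / 124.7642 = 9.9375 pm

Calculate the Compton shift:
Δλ = λ_C(1 - cos(53°))
Δλ = 2.4263 × (1 - cos(53°))
Δλ = 0.9661 pm

Initial wavelength:
λ = λ' - Δλ = 9.9375 - 0.9661 = 8.9714 pm

Initial energy:
E = hc/λ = 1239.842 / 8.9714 = 138.2000 keV

(Intermediate values are shown rounded; full precision is carried through to the final answer.)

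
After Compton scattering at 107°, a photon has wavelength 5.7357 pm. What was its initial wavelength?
2.6000 pm

From λ' = λ + Δλ, we have λ = λ' - Δλ

First calculate the Compton shift:
Δλ = λ_C(1 - cos θ)
Δλ = 2.4263 × (1 - cos(107°))
Δλ = 2.4263 × 1.2924
Δλ = 3.1357 pm

Initial wavelength:
λ = λ' - Δλ
λ = 5.7357 - 3.1357
λ = 2.6000 pm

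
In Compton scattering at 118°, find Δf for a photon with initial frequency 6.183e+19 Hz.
2.620e+19 Hz (decrease)

Convert frequency to wavelength (c = 299792458 m/s):
λ₀ = c/f₀ = 299792458/6.183e+19 = 4.8486569e-12 m = 4.8487 pm

Calculate Compton shift:
Δλ = λ_C(1 - cos(118°)) = 3.5654 pm

Final wavelength:
λ' = λ₀ + Δλ = 4.8487 + 3.5654 = 8.4141 pm

Final frequency:
f' = c/λ' = 299792458/8.4140508e-12 = 3.5629979e+19 Hz

Frequency shift (decrease):
Δf = f₀ - f' = 6.183e+19 - 3.5629979e+19 = 2.620e+19 Hz

(Intermediate values are shown rounded; full precision is carried through to the final answer.)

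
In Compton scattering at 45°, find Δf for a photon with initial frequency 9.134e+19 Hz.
1.626e+19 Hz (decrease)

Convert frequency to wavelength (c = 299792458 m/s):
λ₀ = c/f₀ = 299792458/9.134e+19 = 3.2821596e-12 m = 3.2822 pm

Calculate Compton shift:
Δλ = λ_C(1 - cos(45°)) = 0.7106 pm

Final wavelength:
λ' = λ₀ + Δλ = 3.2822 + 0.7106 = 3.9928 pm

Final frequency:
f' = c/λ' = 299792458/3.9928094e-12 = 7.5083087e+19 Hz

Frequency shift (decrease):
Δf = f₀ - f' = 9.134e+19 - 7.5083087e+19 = 1.626e+19 Hz

(Intermediate values are shown rounded; full precision is carried through to the final answer.)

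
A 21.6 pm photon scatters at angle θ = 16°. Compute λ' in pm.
21.6940 pm

Using the Compton scattering formula:
λ' = λ + Δλ = λ + λ_C(1 - cos θ)

Given:
- Initial wavelength λ = 21.6 pm
- Scattering angle θ = 16°
- Compton wavelength λ_C ≈ 2.4263 pm

Calculate the shift:
Δλ = 2.4263 × (1 - cos(16°))
Δλ = 2.4263 × 0.0387
Δλ = 0.0940 pm

Final wavelength:
λ' = 21.6 + 0.0940 = 21.6940 pm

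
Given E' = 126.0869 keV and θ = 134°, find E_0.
216.7000 keV

Convert final energy to wavelength (hc ≈ 1239.842 keV·pm):
λ' = hc/E' = 1239.842 / 126.0869 = 9.8332 pm

Calculate the Compton shift:
Δλ = λ_C(1 - cos(134°))
Δλ = 2.4263 × (1 - cos(134°))
Δλ = 4.1118 pm

Initial wavelength:
λ = λ' - Δλ = 9.8332 - 4.1118 = 5.7215 pm

Initial energy:
E = hc/λ = 1239.842 / 5.7215 = 216.7000 keV

(Intermediate values are shown rounded; full precision is carried through to the final answer.)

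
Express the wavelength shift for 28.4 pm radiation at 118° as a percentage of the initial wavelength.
12.5542%

Calculate the Compton shift:
Δλ = λ_C(1 - cos(118°))
Δλ = 2.4263 × (1 - cos(118°))
Δλ = 2.4263 × 1.4695
Δλ = 3.5654 pm

Percentage change:
(Δλ/λ₀) × 100 = (3.5654/28.4) × 100
= 12.5542%

(Intermediate values are shown rounded; full precision is carried through to the final answer.)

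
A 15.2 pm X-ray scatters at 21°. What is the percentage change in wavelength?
1.0602%

Calculate the Compton shift:
Δλ = λ_C(1 - cos(21°))
Δλ = 2.4263 × (1 - cos(21°))
Δλ = 2.4263 × 0.0664
Δλ = 0.1612 pm

Percentage change:
(Δλ/λ₀) × 100 = (0.1612/15.2) × 100
= 1.0602%

(Intermediate values are shown rounded; full precision is carried through to the final answer.)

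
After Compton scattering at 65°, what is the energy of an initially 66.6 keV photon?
61.9390 keV

First convert energy to wavelength:
λ = hc/E, with hc ≈ 1239.842 keV·pm (i.e. 1239.842 eV·nm)

For E = 66.6 keV = 66600 eV:
λ = 1239.842 keV·pm / 66.6 keV
λ = 18.6162 pm

Calculate the Compton shift:
Δλ = λ_C(1 - cos(65°)) = 2.4263 × 0.5774
Δλ = 1.4009 pm

Final wavelength:
λ' = 18.6162 + 1.4009 = 20.0172 pm

Final energy:
E' = hc/λ' = 1239.842 / 20.0172 = 61.9390 keV

(Intermediate values are shown rounded; full precision is carried through to the final answer.)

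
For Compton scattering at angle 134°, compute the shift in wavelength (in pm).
4.1118 pm

Using the Compton scattering formula:
Δλ = λ_C(1 - cos θ)

where λ_C = h/(m_e·c) ≈ 2.4263 pm is the Compton wavelength of an electron.

For θ = 134°:
cos(134°) = -0.6947
1 - cos(134°) = 1.6947

Δλ = 2.4263 × 1.6947
Δλ = 4.1118 pm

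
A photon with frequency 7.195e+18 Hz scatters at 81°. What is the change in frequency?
3.369e+17 Hz (decrease)

Convert frequency to wavelength (c = 299792458 m/s):
λ₀ = c/f₀ = 299792458/7.195e+18 = 4.1666777e-11 m = 41.6668 pm

Calculate Compton shift:
Δλ = λ_C(1 - cos(81°)) = 2.0468 pm

Final wavelength:
λ' = λ₀ + Δλ = 41.6668 + 2.0468 = 43.7135 pm

Final frequency:
f' = c/λ' = 299792458/4.3713528e-11 = 6.8581162e+18 Hz

Frequency shift (decrease):
Δf = f₀ - f' = 7.195e+18 - 6.8581162e+18 = 3.369e+17 Hz

(Intermediate values are shown rounded; full precision is carried through to the final answer.)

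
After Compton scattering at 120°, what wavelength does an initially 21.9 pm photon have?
25.5395 pm

Using the Compton formula: λ' = λ + λ_C(1 − cos θ)

For θ = 120°, cos θ = -1/2 (exact) = -0.5000, so:
1 − cos 120° = 1 − (-1/2) = 1.5000

Δλ = λ_C × 1.5000 = 2.4263 × 1.5000 = 3.6395 pm

λ' = 21.9 + 3.6395 = 25.5395 pm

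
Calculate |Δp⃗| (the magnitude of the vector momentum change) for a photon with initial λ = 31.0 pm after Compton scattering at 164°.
3.9518e-23 kg·m/s

Photon momentum magnitude is p = h/λ.

Initial momentum:
p₀ = h/λ = 6.6261e-34/3.1000e-11 = 2.1374e-23 kg·m/s

After scattering:
λ' = λ + Δλ = 31.0 + 4.7586 = 35.7586 pm
p' = h/λ' = 6.6261e-34/3.5759e-11 = 1.8530e-23 kg·m/s

Momentum is a vector; the scattered photon's direction makes angle θ = 164° with the incident direction. The magnitude of the vector change Δp⃗ = p⃗₀ − p⃗' is found from the law of cosines:
|Δp⃗|² = p₀² + p'² − 2p₀p'cos θ
|Δp⃗|² = (2.1374e-23)² + (1.8530e-23)² − 2·2.1374e-23·1.8530e-23·cos(164°)
|Δp⃗| = 3.9518e-23 kg·m/s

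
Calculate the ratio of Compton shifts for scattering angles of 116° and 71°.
116° produces the larger shift by a factor of 2.133

Calculate both shifts using Δλ = λ_C(1 - cos θ):

For θ₁ = 71°:
Δλ₁ = 2.4263 × (1 - cos(71°))
Δλ₁ = 2.4263 × 0.6744
Δλ₁ = 1.6364 pm

For θ₂ = 116°:
Δλ₂ = 2.4263 × (1 - cos(116°))
Δλ₂ = 2.4263 × 1.4384
Δλ₂ = 3.4899 pm

The 116° angle produces the larger shift.
Ratio: 3.4899/1.6364 = 2.133

(Intermediate values are shown rounded; full precision is carried through to the final answer.)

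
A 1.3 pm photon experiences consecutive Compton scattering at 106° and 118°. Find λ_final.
7.9605 pm

Apply Compton shift twice:

First scattering at θ₁ = 106°:
Δλ₁ = λ_C(1 - cos(106°))
Δλ₁ = 2.4263 × 1.2756
Δλ₁ = 3.0951 pm

After first scattering:
λ₁ = 1.3 + 3.0951 = 4.3951 pm

Second scattering at θ₂ = 118°:
Δλ₂ = λ_C(1 - cos(118°))
Δλ₂ = 2.4263 × 1.4695
Δλ₂ = 3.5654 pm

Final wavelength:
λ₂ = 4.3951 + 3.5654 = 7.9605 pm

Total shift: Δλ_total = 3.0951 + 3.5654 = 6.6605 pm

(Intermediate values are shown rounded; full precision is carried through to the final answer.)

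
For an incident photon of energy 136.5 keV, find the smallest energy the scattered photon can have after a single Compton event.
88.9687 keV (at θ = 180°)

The scattered photon has minimum energy when its wavelength is maximum, i.e., when the Compton shift Δλ = λ_C(1 − cos θ) is maximum. This occurs at θ = 180° (backscattering), giving Δλ_max = 2λ_C = 4.8526 pm.

Initial wavelength: λ₀ = hc/E₀ = 9.0831 pm
Maximum final wavelength: λ'_max = λ₀ + 2λ_C = 9.0831 + 4.8526 = 13.9357 pm
Minimum final energy: E'_min = hc/λ'_max = 88.9687 keV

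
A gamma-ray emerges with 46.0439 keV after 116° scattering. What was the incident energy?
52.9000 keV

Convert final energy to wavelength (hc ≈ 1239.842 keV·pm):
λ' = hc/E' = 1239.842 / 46.0439 = 26.9274 pm

Calculate the Compton shift:
Δλ = λ_C(1 - cos(116°))
Δλ = 2.4263 × (1 - cos(116°))
Δλ = 3.4899 pm

Initial wavelength:
λ = λ' - Δλ = 26.9274 - 3.4899 = 23.4375 pm

Initial energy:
E = hc/λ = 1239.842 / 23.4375 = 52.9000 keV

(Intermediate values are shown rounded; full precision is carried through to the final answer.)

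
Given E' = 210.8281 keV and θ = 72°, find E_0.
294.8999 keV

Convert final energy to wavelength (hc ≈ 1239.842 keV·pm):
λ' = hc/E' = 1239.842 / 210.8281 = 5.8808 pm

Calculate the Compton shift:
Δλ = λ_C(1 - cos(72°))
Δλ = 2.4263 × (1 - cos(72°))
Δλ = 1.6765 pm

Initial wavelength:
λ = λ' - Δλ = 5.8808 - 1.6765 = 4.2043 pm

Initial energy:
E = hc/λ = 1239.842 / 4.2043 = 294.8999 keV

(Intermediate values are shown rounded; full precision is carried through to the final answer.)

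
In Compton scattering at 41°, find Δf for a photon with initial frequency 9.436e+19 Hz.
1.489e+19 Hz (decrease)

Convert frequency to wavelength (c = 299792458 m/s):
λ₀ = c/f₀ = 299792458/9.436e+19 = 3.1771138e-12 m = 3.1771 pm

Calculate Compton shift:
Δλ = λ_C(1 - cos(41°)) = 0.5952 pm

Final wavelength:
λ' = λ₀ + Δλ = 3.1771 + 0.5952 = 3.7723 pm

Final frequency:
f' = c/λ' = 299792458/3.7722645e-12 = 7.9472810e+19 Hz

Frequency shift (decrease):
Δf = f₀ - f' = 9.436e+19 - 7.9472810e+19 = 1.489e+19 Hz

(Intermediate values are shown rounded; full precision is carried through to the final answer.)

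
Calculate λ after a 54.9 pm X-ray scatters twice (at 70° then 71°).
58.1328 pm

Apply Compton shift twice:

First scattering at θ₁ = 70°:
Δλ₁ = λ_C(1 - cos(70°))
Δλ₁ = 2.4263 × 0.6580
Δλ₁ = 1.5965 pm

After first scattering:
λ₁ = 54.9 + 1.5965 = 56.4965 pm

Second scattering at θ₂ = 71°:
Δλ₂ = λ_C(1 - cos(71°))
Δλ₂ = 2.4263 × 0.6744
Δλ₂ = 1.6364 pm

Final wavelength:
λ₂ = 56.4965 + 1.6364 = 58.1328 pm

Total shift: Δλ_total = 1.5965 + 1.6364 = 3.2328 pm

(Intermediate values are shown rounded; full precision is carried through to the final answer.)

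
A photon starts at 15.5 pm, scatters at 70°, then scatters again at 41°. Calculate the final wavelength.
17.6916 pm

Apply Compton shift twice:

First scattering at θ₁ = 70°:
Δλ₁ = λ_C(1 - cos(70°))
Δλ₁ = 2.4263 × 0.6580
Δλ₁ = 1.5965 pm

After first scattering:
λ₁ = 15.5 + 1.5965 = 17.0965 pm

Second scattering at θ₂ = 41°:
Δλ₂ = λ_C(1 - cos(41°))
Δλ₂ = 2.4263 × 0.2453
Δλ₂ = 0.5952 pm

Final wavelength:
λ₂ = 17.0965 + 0.5952 = 17.6916 pm

Total shift: Δλ_total = 1.5965 + 0.5952 = 2.1916 pm

(Intermediate values are shown rounded; full precision is carried through to the final answer.)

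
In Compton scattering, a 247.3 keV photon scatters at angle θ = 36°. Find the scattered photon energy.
226.3767 keV

First convert energy to wavelength:
λ = hc/E, with hc ≈ 1239.842 keV·pm (i.e. 1239.842 eV·nm)

For E = 247.3 keV = 247300 eV:
λ = 1239.842 keV·pm / 247.3 keV
λ = 5.0135 pm

Calculate the Compton shift:
Δλ = λ_C(1 - cos(36°)) = 2.4263 × 0.1910
Δλ = 0.4634 pm

Final wavelength:
λ' = 5.0135 + 0.4634 = 5.4769 pm

Final energy:
E' = hc/λ' = 1239.842 / 5.4769 = 226.3767 keV

(Intermediate values are shown rounded; full precision is carried through to the final answer.)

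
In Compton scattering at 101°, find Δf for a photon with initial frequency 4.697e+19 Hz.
1.464e+19 Hz (decrease)

Convert frequency to wavelength (c = 299792458 m/s):
λ₀ = c/f₀ = 299792458/4.697e+19 = 6.3826370e-12 m = 6.3826 pm

Calculate Compton shift:
Δλ = λ_C(1 - cos(101°)) = 2.8893 pm

Final wavelength:
λ' = λ₀ + Δλ = 6.3826 + 2.8893 = 9.2719 pm

Final frequency:
f' = c/λ' = 299792458/9.2719090e-12 = 3.2333412e+19 Hz

Frequency shift (decrease):
Δf = f₀ - f' = 4.697e+19 - 3.2333412e+19 = 1.464e+19 Hz

(Intermediate values are shown rounded; full precision is carried through to the final answer.)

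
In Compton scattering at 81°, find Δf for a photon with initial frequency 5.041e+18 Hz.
1.677e+17 Hz (decrease)

Convert frequency to wavelength (c = 299792458 m/s):
λ₀ = c/f₀ = 299792458/5.041e+18 = 5.9470831e-11 m = 59.4708 pm

Calculate Compton shift:
Δλ = λ_C(1 - cos(81°)) = 2.0468 pm

Final wavelength:
λ' = λ₀ + Δλ = 59.4708 + 2.0468 = 61.5176 pm

Final frequency:
f' = c/λ' = 299792458/6.1517582e-11 = 4.8732809e+18 Hz

Frequency shift (decrease):
Δf = f₀ - f' = 5.041e+18 - 4.8732809e+18 = 1.677e+17 Hz

(Intermediate values are shown rounded; full precision is carried through to the final answer.)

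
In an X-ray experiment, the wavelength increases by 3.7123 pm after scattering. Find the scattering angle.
122.01°

From the Compton formula Δλ = λ_C(1 - cos θ), we can solve for θ:

cos θ = 1 - Δλ/λ_C

Given:
- Δλ = 3.7123 pm
- λ_C = h/(m_e·c) ≈ 2.42631024 pm

cos θ = 1 - 3.7123/2.42631024
cos θ = 1 - 1.530019
cos θ = -0.530019

θ = arccos(-0.530019)
θ = 122.01°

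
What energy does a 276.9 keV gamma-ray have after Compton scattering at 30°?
258.1582 keV

First convert energy to wavelength:
λ = hc/E, with hc ≈ 1239.842 keV·pm (i.e. 1239.842 eV·nm)

For E = 276.9 keV = 276900 eV:
λ = 1239.842 keV·pm / 276.9 keV
λ = 4.4776 pm

Calculate the Compton shift:
Δλ = λ_C(1 - cos(30°)) = 2.4263 × 0.1340
Δλ = 0.3251 pm

Final wavelength:
λ' = 4.4776 + 0.3251 = 4.8026 pm

Final energy:
E' = hc/λ' = 1239.842 / 4.8026 = 258.1582 keV

(Intermediate values are shown rounded; full precision is carried through to the final answer.)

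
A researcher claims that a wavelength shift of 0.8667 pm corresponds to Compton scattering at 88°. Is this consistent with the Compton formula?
No, inconsistent

Calculate the expected shift for θ = 88°:

Δλ_expected = λ_C(1 - cos(88°))
Δλ_expected = 2.4263 × (1 - cos(88°))
Δλ_expected = 2.4263 × 0.9651
Δλ_expected = 2.3416 pm

Given shift: 0.8667 pm
Expected shift: 2.3416 pm
Difference: 1.4749 pm

The values do not match. The given shift corresponds to θ ≈ 50.0°, not 88°.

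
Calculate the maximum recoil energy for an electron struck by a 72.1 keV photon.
15.8682 keV

Maximum energy transfer occurs at θ = 180° (backscattering).

Initial photon: E₀ = 72.1 keV → λ₀ = 17.1961 pm

Maximum Compton shift (at 180°):
Δλ_max = 2λ_C = 2 × 2.4263 = 4.8526 pm

Final wavelength:
λ' = 17.1961 + 4.8526 = 22.0488 pm

Minimum photon energy (maximum energy to electron):
E'_min = hc/λ' = 56.2318 keV

Maximum electron kinetic energy:
K_max = E₀ - E'_min = 72.1000 - 56.2318 = 15.8682 keV

(Intermediate values are shown rounded; full precision is carried through to the final answer.)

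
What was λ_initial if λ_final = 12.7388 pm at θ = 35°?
12.3000 pm

From λ' = λ + Δλ, we have λ = λ' - Δλ

First calculate the Compton shift:
Δλ = λ_C(1 - cos θ)
Δλ = 2.4263 × (1 - cos(35°))
Δλ = 2.4263 × 0.1808
Δλ = 0.4388 pm

Initial wavelength:
λ = λ' - Δλ
λ = 12.7388 - 0.4388
λ = 12.3000 pm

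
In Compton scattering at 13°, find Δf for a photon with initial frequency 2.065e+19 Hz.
8.808e+16 Hz (decrease)

Convert frequency to wavelength (c = 299792458 m/s):
λ₀ = c/f₀ = 299792458/2.065e+19 = 1.4517795e-11 m = 14.5178 pm

Calculate Compton shift:
Δλ = λ_C(1 - cos(13°)) = 0.0622 pm

Final wavelength:
λ' = λ₀ + Δλ = 14.5178 + 0.0622 = 14.5800 pm

Final frequency:
f' = c/λ' = 299792458/1.4579981e-11 = 2.0561924e+19 Hz

Frequency shift (decrease):
Δf = f₀ - f' = 2.065e+19 - 2.0561924e+19 = 8.808e+16 Hz

(Intermediate values are shown rounded; full precision is carried through to the final answer.)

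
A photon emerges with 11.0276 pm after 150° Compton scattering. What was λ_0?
6.5000 pm

From λ' = λ + Δλ, we have λ = λ' - Δλ

First calculate the Compton shift:
Δλ = λ_C(1 - cos θ)
Δλ = 2.4263 × (1 - cos(150°))
Δλ = 2.4263 × 1.8660
Δλ = 4.5276 pm

Initial wavelength:
λ = λ' - Δλ
λ = 11.0276 - 4.5276
λ = 6.5000 pm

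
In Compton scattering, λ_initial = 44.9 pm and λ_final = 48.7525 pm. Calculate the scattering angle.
126.00°

First find the wavelength shift:
Δλ = λ' - λ = 48.7525 - 44.9 = 3.8525 pm

Using Δλ = λ_C(1 - cos θ), with λ_C = h/(m_e·c) ≈ 2.42631024 pm:
cos θ = 1 - Δλ/λ_C
cos θ = 1 - 3.8525/2.42631024
cos θ = -0.587802

θ = arccos(-0.587802)
θ = 126.00°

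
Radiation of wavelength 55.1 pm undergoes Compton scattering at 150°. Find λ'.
59.6276 pm

Using the Compton formula: λ' = λ + λ_C(1 − cos θ)

For θ = 150°, cos θ = -√3/2 (exact) ≈ -0.8660, so:
1 − cos 150° = 1 − (-√3/2) ≈ 1.8660

Δλ = λ_C × 1.8660 = 2.4263 × 1.8660 = 4.5276 pm

λ' = 55.1 + 4.5276 = 59.6276 pm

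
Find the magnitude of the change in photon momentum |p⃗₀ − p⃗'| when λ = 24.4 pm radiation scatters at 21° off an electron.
9.8667e-24 kg·m/s

Photon momentum magnitude is p = h/λ.

Initial momentum:
p₀ = h/λ = 6.6261e-34/2.4400e-11 = 2.7156e-23 kg·m/s

After scattering:
λ' = λ + Δλ = 24.4 + 0.1612 = 24.5612 pm
p' = h/λ' = 6.6261e-34/2.4561e-11 = 2.6978e-23 kg·m/s

Momentum is a vector; the scattered photon's direction makes angle θ = 21° with the incident direction. The magnitude of the vector change Δp⃗ = p⃗₀ − p⃗' is found from the law of cosines:
|Δp⃗|² = p₀² + p'² − 2p₀p'cos θ
|Δp⃗|² = (2.7156e-23)² + (2.6978e-23)² − 2·2.7156e-23·2.6978e-23·cos(21°)
|Δp⃗| = 9.8667e-24 kg·m/s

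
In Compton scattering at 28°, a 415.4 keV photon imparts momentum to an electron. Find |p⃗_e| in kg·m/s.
1.0444e-22 kg·m/s

The electron is initially at rest, so by conservation of momentum:
p⃗_e = p⃗₀ − p⃗'  (incident photon momentum minus scattered photon momentum)

Photon momentum magnitudes (p = h/λ = E/c):
λ₀ = hc/E₀ = 2.9847 pm → p₀ = h/λ₀ = 2.2200e-22 kg·m/s
Δλ = λ_C(1 − cos 28°) = 0.2840 pm
λ' = 3.2687 pm → p' = h/λ' = 2.0271e-22 kg·m/s

The scattered photon makes angle θ = 28° with the incident direction, so by the law of cosines:
|p⃗_e|² = p₀² + p'² − 2p₀p'cos θ
|p⃗_e|² = (2.2200e-22)² + (2.0271e-22)² − 2·2.2200e-22·2.0271e-22·cos(28°)
|p⃗_e| = 1.0444e-22 kg·m/s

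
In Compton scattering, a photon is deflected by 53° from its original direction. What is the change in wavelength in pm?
0.9661 pm

Using the Compton scattering formula:
Δλ = λ_C(1 - cos θ)

where λ_C = h/(m_e·c) ≈ 2.4263 pm is the Compton wavelength of an electron.

For θ = 53°:
cos(53°) = 0.6018
1 - cos(53°) = 0.3982

Δλ = 2.4263 × 0.3982
Δλ = 0.9661 pm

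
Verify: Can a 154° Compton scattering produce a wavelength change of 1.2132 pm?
No, inconsistent

Calculate the expected shift for θ = 154°:

Δλ_expected = λ_C(1 - cos(154°))
Δλ_expected = 2.4263 × (1 - cos(154°))
Δλ_expected = 2.4263 × 1.8988
Δλ_expected = 4.6071 pm

Given shift: 1.2132 pm
Expected shift: 4.6071 pm
Difference: 3.3939 pm

The values do not match. The given shift corresponds to θ ≈ 60.0°, not 154°.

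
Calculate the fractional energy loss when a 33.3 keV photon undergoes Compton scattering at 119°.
0.0882 (or 8.82%)

Calculate initial and final photon energies:

Initial: E₀ = 33.3 keV → λ₀ = 37.2325 pm
Compton shift: Δλ = 3.6026 pm
Final wavelength: λ' = 40.8351 pm
Final energy: E' = 30.3622 keV

Fractional energy loss:
(E₀ - E')/E₀ = (33.3000 - 30.3622)/33.3000
= 2.9378/33.3000
= 0.0882
= 8.82%

(Intermediate values are shown rounded; full precision is carried through to the final answer.)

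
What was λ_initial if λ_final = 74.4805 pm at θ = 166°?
69.7000 pm

From λ' = λ + Δλ, we have λ = λ' - Δλ

First calculate the Compton shift:
Δλ = λ_C(1 - cos θ)
Δλ = 2.4263 × (1 - cos(166°))
Δλ = 2.4263 × 1.9703
Δλ = 4.7805 pm

Initial wavelength:
λ = λ' - Δλ
λ = 74.4805 - 4.7805
λ = 69.7000 pm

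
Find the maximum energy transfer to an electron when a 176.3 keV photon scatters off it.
71.9818 keV

Maximum energy transfer occurs at θ = 180° (backscattering).

Initial photon: E₀ = 176.3 keV → λ₀ = 7.0326 pm

Maximum Compton shift (at 180°):
Δλ_max = 2λ_C = 2 × 2.4263 = 4.8526 pm

Final wavelength:
λ' = 7.0326 + 4.8526 = 11.8852 pm

Minimum photon energy (maximum energy to electron):
E'_min = hc/λ' = 104.3182 keV

Maximum electron kinetic energy:
K_max = E₀ - E'_min = 176.3000 - 104.3182 = 71.9818 keV

(Intermediate values are shown rounded; full precision is carried through to the final answer.)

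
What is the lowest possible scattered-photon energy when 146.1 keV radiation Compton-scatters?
92.9495 keV (at θ = 180°)

The scattered photon has minimum energy when its wavelength is maximum, i.e., when the Compton shift Δλ = λ_C(1 − cos θ) is maximum. This occurs at θ = 180° (backscattering), giving Δλ_max = 2λ_C = 4.8526 pm.

Initial wavelength: λ₀ = hc/E₀ = 8.4863 pm
Maximum final wavelength: λ'_max = λ₀ + 2λ_C = 8.4863 + 4.8526 = 13.3389 pm
Minimum final energy: E'_min = hc/λ'_max = 92.9495 keV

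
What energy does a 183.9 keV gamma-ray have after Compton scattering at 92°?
133.9946 keV

First convert energy to wavelength:
λ = hc/E, with hc ≈ 1239.842 keV·pm (i.e. 1239.842 eV·nm)

For E = 183.9 keV = 183900 eV:
λ = 1239.842 keV·pm / 183.9 keV
λ = 6.7419 pm

Calculate the Compton shift:
Δλ = λ_C(1 - cos(92°)) = 2.4263 × 1.0349
Δλ = 2.5110 pm

Final wavelength:
λ' = 6.7419 + 2.5110 = 9.2529 pm

Final energy:
E' = hc/λ' = 1239.842 / 9.2529 = 133.9946 keV

(Intermediate values are shown rounded; full precision is carried through to the final answer.)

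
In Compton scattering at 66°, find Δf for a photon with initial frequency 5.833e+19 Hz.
1.276e+19 Hz (decrease)

Convert frequency to wavelength (c = 299792458 m/s):
λ₀ = c/f₀ = 299792458/5.833e+19 = 5.1395930e-12 m = 5.1396 pm

Calculate Compton shift:
Δλ = λ_C(1 - cos(66°)) = 1.4394 pm

Final wavelength:
λ' = λ₀ + Δλ = 5.1396 + 1.4394 = 6.5790 pm

Final frequency:
f' = c/λ' = 299792458/6.5790339e-12 = 4.5567854e+19 Hz

Frequency shift (decrease):
Δf = f₀ - f' = 5.833e+19 - 4.5567854e+19 = 1.276e+19 Hz

(Intermediate values are shown rounded; full precision is carried through to the final answer.)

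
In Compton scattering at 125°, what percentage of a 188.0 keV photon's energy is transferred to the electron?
0.3667 (or 36.67%)

Calculate initial and final photon energies:

Initial: E₀ = 188.0 keV → λ₀ = 6.5949 pm
Compton shift: Δλ = 3.8180 pm
Final wavelength: λ' = 10.4129 pm
Final energy: E' = 119.0680 keV

Fractional energy loss:
(E₀ - E')/E₀ = (188.0000 - 119.0680)/188.0000
= 68.9320/188.0000
= 0.3667
= 36.67%

(Intermediate values are shown rounded; full precision is carried through to the final answer.)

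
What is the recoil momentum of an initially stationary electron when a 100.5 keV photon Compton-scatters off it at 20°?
1.8554e-23 kg·m/s

The electron is initially at rest, so by conservation of momentum:
p⃗_e = p⃗₀ − p⃗'  (incident photon momentum minus scattered photon momentum)

Photon momentum magnitudes (p = h/λ = E/c):
λ₀ = hc/E₀ = 12.3367 pm → p₀ = h/λ₀ = 5.3710e-23 kg·m/s
Δλ = λ_C(1 − cos 20°) = 0.1463 pm
λ' = 12.4831 pm → p' = h/λ' = 5.3080e-23 kg·m/s

The scattered photon makes angle θ = 20° with the incident direction, so by the law of cosines:
|p⃗_e|² = p₀² + p'² − 2p₀p'cos θ
|p⃗_e|² = (5.3710e-23)² + (5.3080e-23)² − 2·5.3710e-23·5.3080e-23·cos(20°)
|p⃗_e| = 1.8554e-23 kg·m/s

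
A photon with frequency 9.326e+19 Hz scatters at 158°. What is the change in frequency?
5.527e+19 Hz (decrease)

Convert frequency to wavelength (c = 299792458 m/s):
λ₀ = c/f₀ = 299792458/9.326e+19 = 3.2145878e-12 m = 3.2146 pm

Calculate Compton shift:
Δλ = λ_C(1 - cos(158°)) = 4.6759 pm

Final wavelength:
λ' = λ₀ + Δλ = 3.2146 + 4.6759 = 7.8905 pm

Final frequency:
f' = c/λ' = 299792458/7.8905337e-12 = 3.7993939e+19 Hz

Frequency shift (decrease):
Δf = f₀ - f' = 9.326e+19 - 3.7993939e+19 = 5.527e+19 Hz

(Intermediate values are shown rounded; full precision is carried through to the final answer.)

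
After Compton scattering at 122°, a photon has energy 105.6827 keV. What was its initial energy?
154.5999 keV

Convert final energy to wavelength (hc ≈ 1239.842 keV·pm):
λ' = hc/E' = 1239.842 / 105.6827 = 11.7317 pm

Calculate the Compton shift:
Δλ = λ_C(1 - cos(122°))
Δλ = 2.4263 × (1 - cos(122°))
Δλ = 3.7121 pm

Initial wavelength:
λ = λ' - Δλ = 11.7317 - 3.7121 = 8.0197 pm

Initial energy:
E = hc/λ = 1239.842 / 8.0197 = 154.5999 keV

(Intermediate values are shown rounded; full precision is carried through to the final answer.)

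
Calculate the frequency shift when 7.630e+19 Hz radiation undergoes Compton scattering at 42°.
1.045e+19 Hz (decrease)

Convert frequency to wavelength (c = 299792458 m/s):
λ₀ = c/f₀ = 299792458/7.630e+19 = 3.9291279e-12 m = 3.9291 pm

Calculate Compton shift:
Δλ = λ_C(1 - cos(42°)) = 0.6232 pm

Final wavelength:
λ' = λ₀ + Δλ = 3.9291 + 0.6232 = 4.5523 pm

Final frequency:
f' = c/λ' = 299792458/4.5523382e-12 = 6.5854610e+19 Hz

Frequency shift (decrease):
Δf = f₀ - f' = 7.630e+19 - 6.5854610e+19 = 1.045e+19 Hz

(Intermediate values are shown rounded; full precision is carried through to the final answer.)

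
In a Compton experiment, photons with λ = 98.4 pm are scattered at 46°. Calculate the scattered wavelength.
99.1409 pm

Using the Compton scattering formula:
λ' = λ + Δλ = λ + λ_C(1 - cos θ)

Given:
- Initial wavelength λ = 98.4 pm
- Scattering angle θ = 46°
- Compton wavelength λ_C ≈ 2.4263 pm

Calculate the shift:
Δλ = 2.4263 × (1 - cos(46°))
Δλ = 2.4263 × 0.3053
Δλ = 0.7409 pm

Final wavelength:
λ' = 98.4 + 0.7409 = 99.1409 pm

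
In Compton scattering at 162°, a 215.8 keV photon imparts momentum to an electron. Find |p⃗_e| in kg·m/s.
1.7655e-22 kg·m/s

The electron is initially at rest, so by conservation of momentum:
p⃗_e = p⃗₀ − p⃗'  (incident photon momentum minus scattered photon momentum)

Photon momentum magnitudes (p = h/λ = E/c):
λ₀ = hc/E₀ = 5.7453 pm → p₀ = h/λ₀ = 1.1533e-22 kg·m/s
Δλ = λ_C(1 − cos 162°) = 4.7339 pm
λ' = 10.4792 pm → p' = h/λ' = 6.3231e-23 kg·m/s

The scattered photon makes angle θ = 162° with the incident direction, so by the law of cosines:
|p⃗_e|² = p₀² + p'² − 2p₀p'cos θ
|p⃗_e|² = (1.1533e-22)² + (6.3231e-23)² − 2·1.1533e-22·6.3231e-23·cos(162°)
|p⃗_e| = 1.7655e-22 kg·m/s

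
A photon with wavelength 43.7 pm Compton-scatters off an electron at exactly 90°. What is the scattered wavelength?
46.1263 pm

Using the Compton formula: λ' = λ + λ_C(1 − cos θ)

For θ = 90°, cos θ = 0 (exact) = 0.0000, so:
1 − cos 90° = 1 − (0) = 1.0000

Δλ = λ_C × 1.0000 = 2.4263 × 1.0000 = 2.4263 pm

λ' = 43.7 + 2.4263 = 46.1263 pm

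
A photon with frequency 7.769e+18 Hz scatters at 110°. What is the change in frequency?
6.046e+17 Hz (decrease)

Convert frequency to wavelength (c = 299792458 m/s):
λ₀ = c/f₀ = 299792458/7.769e+18 = 3.8588294e-11 m = 38.5883 pm

Calculate Compton shift:
Δλ = λ_C(1 - cos(110°)) = 3.2562 pm

Final wavelength:
λ' = λ₀ + Δλ = 38.5883 + 3.2562 = 41.8445 pm

Final frequency:
f' = c/λ' = 299792458/4.1844451e-11 = 7.1644495e+18 Hz

Frequency shift (decrease):
Δf = f₀ - f' = 7.769e+18 - 7.1644495e+18 = 6.046e+17 Hz

(Intermediate values are shown rounded; full precision is carried through to the final answer.)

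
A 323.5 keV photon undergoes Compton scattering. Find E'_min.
142.7533 keV (at θ = 180°)

The scattered photon has minimum energy when its wavelength is maximum, i.e., when the Compton shift Δλ = λ_C(1 − cos θ) is maximum. This occurs at θ = 180° (backscattering), giving Δλ_max = 2λ_C = 4.8526 pm.

Initial wavelength: λ₀ = hc/E₀ = 3.8326 pm
Maximum final wavelength: λ'_max = λ₀ + 2λ_C = 3.8326 + 4.8526 = 8.6852 pm
Minimum final energy: E'_min = hc/λ'_max = 142.7533 keV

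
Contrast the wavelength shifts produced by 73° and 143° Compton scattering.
143° produces the larger shift by a factor of 2.542

Calculate both shifts using Δλ = λ_C(1 - cos θ):

For θ₁ = 73°:
Δλ₁ = 2.4263 × (1 - cos(73°))
Δλ₁ = 2.4263 × 0.7076
Δλ₁ = 1.7169 pm

For θ₂ = 143°:
Δλ₂ = 2.4263 × (1 - cos(143°))
Δλ₂ = 2.4263 × 1.7986
Δλ₂ = 4.3640 pm

The 143° angle produces the larger shift.
Ratio: 4.3640/1.7169 = 2.542

(Intermediate values are shown rounded; full precision is carried through to the final answer.)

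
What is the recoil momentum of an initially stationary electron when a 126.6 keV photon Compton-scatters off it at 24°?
2.7874e-23 kg·m/s

The electron is initially at rest, so by conservation of momentum:
p⃗_e = p⃗₀ − p⃗'  (incident photon momentum minus scattered photon momentum)

Photon momentum magnitudes (p = h/λ = E/c):
λ₀ = hc/E₀ = 9.7934 pm → p₀ = h/λ₀ = 6.7659e-23 kg·m/s
Δλ = λ_C(1 − cos 24°) = 0.2098 pm
λ' = 10.0031 pm → p' = h/λ' = 6.6240e-23 kg·m/s

The scattered photon makes angle θ = 24° with the incident direction, so by the law of cosines:
|p⃗_e|² = p₀² + p'² − 2p₀p'cos θ
|p⃗_e|² = (6.7659e-23)² + (6.6240e-23)² − 2·6.7659e-23·6.6240e-23·cos(24°)
|p⃗_e| = 2.7874e-23 kg·m/s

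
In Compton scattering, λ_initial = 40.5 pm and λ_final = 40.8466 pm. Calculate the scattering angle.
31.00°

First find the wavelength shift:
Δλ = λ' - λ = 40.8466 - 40.5 = 0.3466 pm

Using Δλ = λ_C(1 - cos θ), with λ_C = h/(m_e·c) ≈ 2.42631024 pm:
cos θ = 1 - Δλ/λ_C
cos θ = 1 - 0.3466/2.42631024
cos θ = 0.857149

θ = arccos(0.857149)
θ = 31.00°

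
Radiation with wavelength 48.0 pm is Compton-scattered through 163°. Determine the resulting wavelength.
52.7466 pm

Using the Compton scattering formula:
λ' = λ + Δλ = λ + λ_C(1 - cos θ)

Given:
- Initial wavelength λ = 48.0 pm
- Scattering angle θ = 163°
- Compton wavelength λ_C ≈ 2.4263 pm

Calculate the shift:
Δλ = 2.4263 × (1 - cos(163°))
Δλ = 2.4263 × 1.9563
Δλ = 4.7466 pm

Final wavelength:
λ' = 48.0 + 4.7466 = 52.7466 pm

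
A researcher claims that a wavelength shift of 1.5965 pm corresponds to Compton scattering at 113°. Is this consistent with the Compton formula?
No, inconsistent

Calculate the expected shift for θ = 113°:

Δλ_expected = λ_C(1 - cos(113°))
Δλ_expected = 2.4263 × (1 - cos(113°))
Δλ_expected = 2.4263 × 1.3907
Δλ_expected = 3.3743 pm

Given shift: 1.5965 pm
Expected shift: 3.3743 pm
Difference: 1.7779 pm

The values do not match. The given shift corresponds to θ ≈ 70.0°, not 113°.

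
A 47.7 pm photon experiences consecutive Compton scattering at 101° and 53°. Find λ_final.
51.5554 pm

Apply Compton shift twice:

First scattering at θ₁ = 101°:
Δλ₁ = λ_C(1 - cos(101°))
Δλ₁ = 2.4263 × 1.1908
Δλ₁ = 2.8893 pm

After first scattering:
λ₁ = 47.7 + 2.8893 = 50.5893 pm

Second scattering at θ₂ = 53°:
Δλ₂ = λ_C(1 - cos(53°))
Δλ₂ = 2.4263 × 0.3982
Δλ₂ = 0.9661 pm

Final wavelength:
λ₂ = 50.5893 + 0.9661 = 51.5554 pm

Total shift: Δλ_total = 2.8893 + 0.9661 = 3.8554 pm

(Intermediate values are shown rounded; full precision is carried through to the final answer.)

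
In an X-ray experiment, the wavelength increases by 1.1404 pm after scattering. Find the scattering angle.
58.00°

From the Compton formula Δλ = λ_C(1 - cos θ), we can solve for θ:

cos θ = 1 - Δλ/λ_C

Given:
- Δλ = 1.1404 pm
- λ_C = h/(m_e·c) ≈ 2.42631024 pm

cos θ = 1 - 1.1404/2.42631024
cos θ = 1 - 0.470014
cos θ = 0.529986

θ = arccos(0.529986)
θ = 58.00°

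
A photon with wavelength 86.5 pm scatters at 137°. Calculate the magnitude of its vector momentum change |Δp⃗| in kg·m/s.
1.3925e-23 kg·m/s

Photon momentum magnitude is p = h/λ.

Initial momentum:
p₀ = h/λ = 6.6261e-34/8.6500e-11 = 7.6602e-24 kg·m/s

After scattering:
λ' = λ + Δλ = 86.5 + 4.2008 = 90.7008 pm
p' = h/λ' = 6.6261e-34/9.0701e-11 = 7.3054e-24 kg·m/s

Momentum is a vector; the scattered photon's direction makes angle θ = 137° with the incident direction. The magnitude of the vector change Δp⃗ = p⃗₀ − p⃗' is found from the law of cosines:
|Δp⃗|² = p₀² + p'² − 2p₀p'cos θ
|Δp⃗|² = (7.6602e-24)² + (7.3054e-24)² − 2·7.6602e-24·7.3054e-24·cos(137°)
|Δp⃗| = 1.3925e-23 kg·m/s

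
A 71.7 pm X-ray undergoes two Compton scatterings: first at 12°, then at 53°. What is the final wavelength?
72.7191 pm

Apply Compton shift twice:

First scattering at θ₁ = 12°:
Δλ₁ = λ_C(1 - cos(12°))
Δλ₁ = 2.4263 × 0.0219
Δλ₁ = 0.0530 pm

After first scattering:
λ₁ = 71.7 + 0.0530 = 71.7530 pm

Second scattering at θ₂ = 53°:
Δλ₂ = λ_C(1 - cos(53°))
Δλ₂ = 2.4263 × 0.3982
Δλ₂ = 0.9661 pm

Final wavelength:
λ₂ = 71.7530 + 0.9661 = 72.7191 pm

Total shift: Δλ_total = 0.0530 + 0.9661 = 1.0191 pm

(Intermediate values are shown rounded; full precision is carried through to the final answer.)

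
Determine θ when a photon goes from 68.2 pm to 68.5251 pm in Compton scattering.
30.00°

First find the wavelength shift:
Δλ = λ' - λ = 68.5251 - 68.2 = 0.3251 pm

Using Δλ = λ_C(1 - cos θ), with λ_C = h/(m_e·c) ≈ 2.42631024 pm:
cos θ = 1 - Δλ/λ_C
cos θ = 1 - 0.3251/2.42631024
cos θ = 0.866011

θ = arccos(0.866011)
θ = 30.00°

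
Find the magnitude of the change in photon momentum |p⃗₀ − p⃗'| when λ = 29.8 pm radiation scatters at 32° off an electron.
1.2186e-23 kg·m/s

Photon momentum magnitude is p = h/λ.

Initial momentum:
p₀ = h/λ = 6.6261e-34/2.9800e-11 = 2.2235e-23 kg·m/s

After scattering:
λ' = λ + Δλ = 29.8 + 0.3687 = 30.1687 pm
p' = h/λ' = 6.6261e-34/3.0169e-11 = 2.1963e-23 kg·m/s

Momentum is a vector; the scattered photon's direction makes angle θ = 32° with the incident direction. The magnitude of the vector change Δp⃗ = p⃗₀ − p⃗' is found from the law of cosines:
|Δp⃗|² = p₀² + p'² − 2p₀p'cos θ
|Δp⃗|² = (2.2235e-23)² + (2.1963e-23)² − 2·2.2235e-23·2.1963e-23·cos(32°)
|Δp⃗| = 1.2186e-23 kg·m/s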